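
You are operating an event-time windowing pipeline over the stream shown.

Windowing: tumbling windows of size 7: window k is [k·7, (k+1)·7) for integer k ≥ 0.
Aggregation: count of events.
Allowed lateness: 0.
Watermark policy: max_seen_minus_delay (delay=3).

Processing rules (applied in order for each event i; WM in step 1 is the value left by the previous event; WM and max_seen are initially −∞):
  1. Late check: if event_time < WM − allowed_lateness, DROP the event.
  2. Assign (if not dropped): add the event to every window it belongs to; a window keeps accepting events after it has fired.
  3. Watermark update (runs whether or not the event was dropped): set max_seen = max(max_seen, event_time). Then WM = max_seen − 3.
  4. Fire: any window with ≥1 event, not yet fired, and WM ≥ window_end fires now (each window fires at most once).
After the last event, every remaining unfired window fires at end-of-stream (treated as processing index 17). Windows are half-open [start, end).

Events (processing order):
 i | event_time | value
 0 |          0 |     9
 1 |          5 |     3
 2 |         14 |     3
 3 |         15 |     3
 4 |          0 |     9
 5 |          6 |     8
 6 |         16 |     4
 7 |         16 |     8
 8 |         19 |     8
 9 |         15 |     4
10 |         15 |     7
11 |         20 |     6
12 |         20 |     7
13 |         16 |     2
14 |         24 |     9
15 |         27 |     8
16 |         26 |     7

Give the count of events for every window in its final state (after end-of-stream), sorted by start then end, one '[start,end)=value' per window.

[0,7)=2 [14,21)=7 [21,28)=3

i=0 t=0 v=9: → [0,7); WM=-3
i=1 t=5 v=3: → [0,7); WM=2
i=2 t=14 v=3: → [14,21); WM=11; [0,7) fires=2
i=3 t=15 v=3: → [14,21); WM=12
i=4 t=0 v=9: DROP (t<12-0); WM=12
i=5 t=6 v=8: DROP (t<12-0); WM=12
i=6 t=16 v=4: → [14,21); WM=13
i=7 t=16 v=8: → [14,21); WM=13
i=8 t=19 v=8: → [14,21); WM=16
i=9 t=15 v=4: DROP (t<16-0); WM=16
i=10 t=15 v=7: DROP (t<16-0); WM=16
i=11 t=20 v=6: → [14,21); WM=17
i=12 t=20 v=7: → [14,21); WM=17
i=13 t=16 v=2: DROP (t<17-0); WM=17
i=14 t=24 v=9: → [21,28); WM=21; [14,21) fires=7
i=15 t=27 v=8: → [21,28); WM=24
i=16 t=26 v=7: → [21,28); WM=24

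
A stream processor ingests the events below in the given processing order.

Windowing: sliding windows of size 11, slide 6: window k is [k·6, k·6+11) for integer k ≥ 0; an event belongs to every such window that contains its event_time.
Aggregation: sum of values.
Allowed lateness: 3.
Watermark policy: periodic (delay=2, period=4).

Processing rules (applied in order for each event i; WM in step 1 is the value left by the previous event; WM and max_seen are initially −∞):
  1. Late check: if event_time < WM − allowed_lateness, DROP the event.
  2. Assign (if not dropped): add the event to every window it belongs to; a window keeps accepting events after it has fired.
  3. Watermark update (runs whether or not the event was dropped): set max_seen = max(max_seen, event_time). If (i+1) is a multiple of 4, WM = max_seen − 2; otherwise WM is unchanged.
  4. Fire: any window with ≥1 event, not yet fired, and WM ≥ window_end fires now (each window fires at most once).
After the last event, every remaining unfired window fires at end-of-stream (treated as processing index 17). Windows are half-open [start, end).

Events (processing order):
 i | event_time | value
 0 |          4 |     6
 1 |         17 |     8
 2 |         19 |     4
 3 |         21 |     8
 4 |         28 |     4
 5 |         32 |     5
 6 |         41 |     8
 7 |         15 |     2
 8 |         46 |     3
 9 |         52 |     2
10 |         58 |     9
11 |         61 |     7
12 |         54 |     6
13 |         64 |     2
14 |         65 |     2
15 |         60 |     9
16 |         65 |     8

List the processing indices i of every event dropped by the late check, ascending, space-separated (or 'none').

7 12

i=0 t=4 v=6: → [0,11); WM=−∞
i=1 t=17 v=8: → [12,23); WM=−∞
i=2 t=19 v=4: → [18,29),[12,23); WM=−∞
i=3 t=21 v=8: → [18,29),[12,23); WM=19; [0,11) fires=6
i=4 t=28 v=4: → [24,35),[18,29); WM=19
i=5 t=32 v=5: → [30,41),[24,35); WM=19
i=6 t=41 v=8: → [36,47); WM=19
i=7 t=15 v=2: DROP (t<19-3); WM=39; [12,23) fires=20 [18,29) fires=16 [24,35) fires=9
i=8 t=46 v=3: → [42,53),[36,47); WM=39
i=9 t=52 v=2: → [48,59),[42,53); WM=39
i=10 t=58 v=9: → [54,65),[48,59); WM=39
i=11 t=61 v=7: → [60,71),[54,65); WM=59; [30,41) fires=5 [36,47) fires=11 [42,53) fires=5 [48,59) fires=11
i=12 t=54 v=6: DROP (t<59-3); WM=59
i=13 t=64 v=2: → [60,71),[54,65); WM=59
i=14 t=65 v=2: → [60,71); WM=59
i=15 t=60 v=9: → [60,71),[54,65); WM=63
i=16 t=65 v=8: → [60,71); WM=63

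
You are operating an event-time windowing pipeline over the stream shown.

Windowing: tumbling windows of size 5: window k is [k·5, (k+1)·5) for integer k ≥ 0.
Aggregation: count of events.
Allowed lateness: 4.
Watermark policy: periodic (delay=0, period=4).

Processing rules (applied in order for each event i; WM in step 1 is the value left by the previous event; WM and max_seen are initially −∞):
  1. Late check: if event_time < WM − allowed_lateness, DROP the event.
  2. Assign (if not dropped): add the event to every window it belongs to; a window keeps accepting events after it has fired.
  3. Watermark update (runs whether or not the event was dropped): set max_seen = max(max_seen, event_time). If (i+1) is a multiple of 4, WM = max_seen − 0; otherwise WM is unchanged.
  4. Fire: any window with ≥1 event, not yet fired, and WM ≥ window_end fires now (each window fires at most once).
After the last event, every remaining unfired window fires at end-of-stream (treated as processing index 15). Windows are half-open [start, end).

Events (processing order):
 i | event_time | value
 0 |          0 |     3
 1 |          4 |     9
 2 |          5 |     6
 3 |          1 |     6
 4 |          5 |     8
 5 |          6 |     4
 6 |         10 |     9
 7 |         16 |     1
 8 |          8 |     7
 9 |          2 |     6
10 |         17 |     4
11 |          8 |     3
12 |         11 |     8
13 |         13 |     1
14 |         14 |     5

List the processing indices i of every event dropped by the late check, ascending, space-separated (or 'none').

8 9 11 12

i=0 t=0 v=3: → [0,5); WM=−∞
i=1 t=4 v=9: → [0,5); WM=−∞
i=2 t=5 v=6: → [5,10); WM=−∞
i=3 t=1 v=6: → [0,5); WM=5; [0,5) fires=3
i=4 t=5 v=8: → [5,10); WM=5
i=5 t=6 v=4: → [5,10); WM=5
i=6 t=10 v=9: → [10,15); WM=5
i=7 t=16 v=1: → [15,20); WM=16; [5,10) fires=3 [10,15) fires=1
i=8 t=8 v=7: DROP (t<16-4); WM=16
i=9 t=2 v=6: DROP (t<16-4); WM=16
i=10 t=17 v=4: → [15,20); WM=16
i=11 t=8 v=3: DROP (t<16-4); WM=17
i=12 t=11 v=8: DROP (t<17-4); WM=17
i=13 t=13 v=1: → [10,15); WM=17
i=14 t=14 v=5: → [10,15); WM=17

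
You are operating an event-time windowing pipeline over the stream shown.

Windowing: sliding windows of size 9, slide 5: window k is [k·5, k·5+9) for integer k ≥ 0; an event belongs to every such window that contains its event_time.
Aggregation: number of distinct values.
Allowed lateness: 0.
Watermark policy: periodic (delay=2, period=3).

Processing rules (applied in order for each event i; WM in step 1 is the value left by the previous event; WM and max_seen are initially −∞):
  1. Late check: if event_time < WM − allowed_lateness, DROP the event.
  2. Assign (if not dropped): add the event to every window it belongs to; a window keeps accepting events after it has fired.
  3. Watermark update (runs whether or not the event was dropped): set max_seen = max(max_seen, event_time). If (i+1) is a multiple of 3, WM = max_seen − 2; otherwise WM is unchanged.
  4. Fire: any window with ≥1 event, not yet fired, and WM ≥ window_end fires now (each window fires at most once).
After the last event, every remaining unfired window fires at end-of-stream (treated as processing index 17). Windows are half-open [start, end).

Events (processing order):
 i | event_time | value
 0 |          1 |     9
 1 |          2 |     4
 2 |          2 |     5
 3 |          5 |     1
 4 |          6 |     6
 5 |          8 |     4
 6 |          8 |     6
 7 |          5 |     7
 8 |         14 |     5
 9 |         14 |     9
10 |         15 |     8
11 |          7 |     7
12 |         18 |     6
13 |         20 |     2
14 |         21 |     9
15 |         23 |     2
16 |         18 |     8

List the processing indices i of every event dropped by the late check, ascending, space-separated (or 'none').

i=0 t=1 v=9: → [0,9); WM=−∞
i=1 t=2 v=4: → [0,9); WM=−∞
i=2 t=2 v=5: → [0,9); WM=0
i=3 t=5 v=1: → [5,14),[0,9); WM=0
i=4 t=6 v=6: → [5,14),[0,9); WM=0
i=5 t=8 v=4: → [5,14),[0,9); WM=6
i=6 t=8 v=6: → [5,14),[0,9); WM=6
i=7 t=5 v=7: DROP (t<6-0); WM=6
i=8 t=14 v=5: → [10,19); WM=12; [0,9) fires=5
i=9 t=14 v=9: → [10,19); WM=12
i=10 t=15 v=8: → [15,24),[10,19); WM=12
i=11 t=7 v=7: DROP (t<12-0); WM=13
i=12 t=18 v=6: → [15,24),[10,19); WM=13
i=13 t=20 v=2: → [20,29),[15,24); WM=13
i=14 t=21 v=9: → [20,29),[15,24); WM=19; [5,14) fires=3 [10,19) fires=4
i=15 t=23 v=2: → [20,29),[15,24); WM=19
i=16 t=18 v=8: DROP (t<19-0); WM=19

7 11 16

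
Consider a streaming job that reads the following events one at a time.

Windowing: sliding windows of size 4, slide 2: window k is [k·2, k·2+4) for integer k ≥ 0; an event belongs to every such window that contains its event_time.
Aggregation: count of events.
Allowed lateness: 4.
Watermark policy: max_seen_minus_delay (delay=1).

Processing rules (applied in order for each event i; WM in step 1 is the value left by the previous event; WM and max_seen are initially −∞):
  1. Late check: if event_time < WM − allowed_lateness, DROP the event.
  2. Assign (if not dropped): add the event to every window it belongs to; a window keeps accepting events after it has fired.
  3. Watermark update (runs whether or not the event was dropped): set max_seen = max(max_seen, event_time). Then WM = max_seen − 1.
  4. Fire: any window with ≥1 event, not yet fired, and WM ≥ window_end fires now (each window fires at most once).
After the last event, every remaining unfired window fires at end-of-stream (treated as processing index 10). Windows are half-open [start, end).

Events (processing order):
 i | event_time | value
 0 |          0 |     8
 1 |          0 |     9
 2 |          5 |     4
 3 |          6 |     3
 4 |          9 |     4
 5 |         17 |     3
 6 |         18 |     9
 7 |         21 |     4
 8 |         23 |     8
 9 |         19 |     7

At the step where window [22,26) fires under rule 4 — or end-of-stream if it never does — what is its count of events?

1

i=0 t=0 v=8: → [0,4); WM=-1
i=1 t=0 v=9: → [0,4); WM=-1
i=2 t=5 v=4: → [4,8),[2,6); WM=4; [0,4) fires=2
i=3 t=6 v=3: → [6,10),[4,8); WM=5
i=4 t=9 v=4: → [8,12),[6,10); WM=8; [2,6) fires=1 [4,8) fires=2
i=5 t=17 v=3: → [16,20),[14,18); WM=16; [6,10) fires=2 [8,12) fires=1
i=6 t=18 v=9: → [18,22),[16,20); WM=17
i=7 t=21 v=4: → [20,24),[18,22); WM=20; [14,18) fires=1 [16,20) fires=2
i=8 t=23 v=8: → [22,26),[20,24); WM=22; [18,22) fires=2
i=9 t=19 v=7: → [18,22),[16,20); WM=22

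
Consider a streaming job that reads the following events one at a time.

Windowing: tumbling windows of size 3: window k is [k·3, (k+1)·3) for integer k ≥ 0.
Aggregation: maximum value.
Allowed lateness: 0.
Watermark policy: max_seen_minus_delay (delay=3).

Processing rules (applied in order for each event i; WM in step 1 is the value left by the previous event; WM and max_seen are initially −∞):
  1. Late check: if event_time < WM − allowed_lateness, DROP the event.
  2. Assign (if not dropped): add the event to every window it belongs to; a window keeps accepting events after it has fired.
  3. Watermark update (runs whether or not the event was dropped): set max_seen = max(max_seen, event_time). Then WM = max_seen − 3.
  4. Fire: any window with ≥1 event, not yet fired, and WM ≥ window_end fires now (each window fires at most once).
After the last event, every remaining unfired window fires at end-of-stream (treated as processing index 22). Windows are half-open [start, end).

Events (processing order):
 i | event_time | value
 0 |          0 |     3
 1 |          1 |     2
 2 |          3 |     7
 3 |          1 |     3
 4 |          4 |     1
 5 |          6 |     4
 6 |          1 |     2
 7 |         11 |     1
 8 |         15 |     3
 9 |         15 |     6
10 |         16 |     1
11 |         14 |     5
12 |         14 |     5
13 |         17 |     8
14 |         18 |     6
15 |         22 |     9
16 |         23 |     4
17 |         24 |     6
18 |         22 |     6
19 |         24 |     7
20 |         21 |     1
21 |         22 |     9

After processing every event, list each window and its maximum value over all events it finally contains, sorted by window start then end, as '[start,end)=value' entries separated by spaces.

i=0 t=0 v=3: → [0,3); WM=-3
i=1 t=1 v=2: → [0,3); WM=-2
i=2 t=3 v=7: → [3,6); WM=0
i=3 t=1 v=3: → [0,3); WM=0
i=4 t=4 v=1: → [3,6); WM=1
i=5 t=6 v=4: → [6,9); WM=3; [0,3) fires=3
i=6 t=1 v=2: DROP (t<3-0); WM=3
i=7 t=11 v=1: → [9,12); WM=8; [3,6) fires=7
i=8 t=15 v=3: → [15,18); WM=12; [6,9) fires=4 [9,12) fires=1
i=9 t=15 v=6: → [15,18); WM=12
i=10 t=16 v=1: → [15,18); WM=13
i=11 t=14 v=5: → [12,15); WM=13
i=12 t=14 v=5: → [12,15); WM=13
i=13 t=17 v=8: → [15,18); WM=14
i=14 t=18 v=6: → [18,21); WM=15; [12,15) fires=5
i=15 t=22 v=9: → [21,24); WM=19; [15,18) fires=8
i=16 t=23 v=4: → [21,24); WM=20
i=17 t=24 v=6: → [24,27); WM=21; [18,21) fires=6
i=18 t=22 v=6: → [21,24); WM=21
i=19 t=24 v=7: → [24,27); WM=21
i=20 t=21 v=1: → [21,24); WM=21
i=21 t=22 v=9: → [21,24); WM=21

[0,3)=3 [3,6)=7 [6,9)=4 [9,12)=1 [12,15)=5 [15,18)=8 [18,21)=6 [21,24)=9 [24,27)=7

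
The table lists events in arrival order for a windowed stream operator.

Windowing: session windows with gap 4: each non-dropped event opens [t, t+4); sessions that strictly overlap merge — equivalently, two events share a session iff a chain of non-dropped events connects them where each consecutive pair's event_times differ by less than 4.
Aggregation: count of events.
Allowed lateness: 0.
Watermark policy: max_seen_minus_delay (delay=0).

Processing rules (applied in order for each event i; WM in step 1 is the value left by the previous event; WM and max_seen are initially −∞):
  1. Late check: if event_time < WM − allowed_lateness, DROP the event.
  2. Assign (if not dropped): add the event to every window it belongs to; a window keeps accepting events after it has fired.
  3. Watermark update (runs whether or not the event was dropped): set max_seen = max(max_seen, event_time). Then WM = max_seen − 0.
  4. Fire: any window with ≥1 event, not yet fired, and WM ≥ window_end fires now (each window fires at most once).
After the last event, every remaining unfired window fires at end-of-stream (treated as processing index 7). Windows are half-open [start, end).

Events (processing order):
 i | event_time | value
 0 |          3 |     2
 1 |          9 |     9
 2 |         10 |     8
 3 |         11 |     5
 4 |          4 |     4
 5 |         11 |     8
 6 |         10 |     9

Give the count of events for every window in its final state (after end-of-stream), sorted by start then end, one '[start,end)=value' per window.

i=0 t=3 v=2: → [3,7); WM=3
i=1 t=9 v=9: → [9,13); WM=9
i=2 t=10 v=8: → [9,14); WM=10
i=3 t=11 v=5: → [9,15); WM=11
i=4 t=4 v=4: DROP (t<11-0); WM=11
i=5 t=11 v=8: → [9,15); WM=11
i=6 t=10 v=9: DROP (t<11-0); WM=11

[3,7)=1 [9,15)=4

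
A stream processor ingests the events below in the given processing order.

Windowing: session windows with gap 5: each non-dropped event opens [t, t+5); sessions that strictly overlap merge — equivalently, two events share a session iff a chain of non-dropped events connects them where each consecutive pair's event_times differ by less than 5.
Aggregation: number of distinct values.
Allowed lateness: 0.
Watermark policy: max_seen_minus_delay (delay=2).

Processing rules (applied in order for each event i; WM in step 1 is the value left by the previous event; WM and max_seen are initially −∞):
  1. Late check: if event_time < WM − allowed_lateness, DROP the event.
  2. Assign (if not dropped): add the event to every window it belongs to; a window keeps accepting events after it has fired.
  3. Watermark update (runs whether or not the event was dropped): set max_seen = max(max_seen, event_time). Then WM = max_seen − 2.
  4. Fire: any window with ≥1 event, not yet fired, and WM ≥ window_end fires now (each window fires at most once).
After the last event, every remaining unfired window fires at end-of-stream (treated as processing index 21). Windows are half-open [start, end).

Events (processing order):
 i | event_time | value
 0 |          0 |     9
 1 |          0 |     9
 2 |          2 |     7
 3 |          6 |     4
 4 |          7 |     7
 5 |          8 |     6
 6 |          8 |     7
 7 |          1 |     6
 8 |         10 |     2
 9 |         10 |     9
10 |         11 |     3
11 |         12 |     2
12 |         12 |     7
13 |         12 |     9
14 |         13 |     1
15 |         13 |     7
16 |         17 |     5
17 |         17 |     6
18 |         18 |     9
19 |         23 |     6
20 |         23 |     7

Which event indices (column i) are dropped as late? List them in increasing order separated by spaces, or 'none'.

i=0 t=0 v=9: → [0,5); WM=-2
i=1 t=0 v=9: → [0,5); WM=-2
i=2 t=2 v=7: → [0,7); WM=0
i=3 t=6 v=4: → [0,11); WM=4
i=4 t=7 v=7: → [0,12); WM=5
i=5 t=8 v=6: → [0,13); WM=6
i=6 t=8 v=7: → [0,13); WM=6
i=7 t=1 v=6: DROP (t<6-0); WM=6
i=8 t=10 v=2: → [0,15); WM=8
i=9 t=10 v=9: → [0,15); WM=8
i=10 t=11 v=3: → [0,16); WM=9
i=11 t=12 v=2: → [0,17); WM=10
i=12 t=12 v=7: → [0,17); WM=10
i=13 t=12 v=9: → [0,17); WM=10
i=14 t=13 v=1: → [0,18); WM=11
i=15 t=13 v=7: → [0,18); WM=11
i=16 t=17 v=5: → [0,22); WM=15
i=17 t=17 v=6: → [0,22); WM=15
i=18 t=18 v=9: → [0,23); WM=16
i=19 t=23 v=6: → [23,28); WM=21
i=20 t=23 v=7: → [23,28); WM=21

7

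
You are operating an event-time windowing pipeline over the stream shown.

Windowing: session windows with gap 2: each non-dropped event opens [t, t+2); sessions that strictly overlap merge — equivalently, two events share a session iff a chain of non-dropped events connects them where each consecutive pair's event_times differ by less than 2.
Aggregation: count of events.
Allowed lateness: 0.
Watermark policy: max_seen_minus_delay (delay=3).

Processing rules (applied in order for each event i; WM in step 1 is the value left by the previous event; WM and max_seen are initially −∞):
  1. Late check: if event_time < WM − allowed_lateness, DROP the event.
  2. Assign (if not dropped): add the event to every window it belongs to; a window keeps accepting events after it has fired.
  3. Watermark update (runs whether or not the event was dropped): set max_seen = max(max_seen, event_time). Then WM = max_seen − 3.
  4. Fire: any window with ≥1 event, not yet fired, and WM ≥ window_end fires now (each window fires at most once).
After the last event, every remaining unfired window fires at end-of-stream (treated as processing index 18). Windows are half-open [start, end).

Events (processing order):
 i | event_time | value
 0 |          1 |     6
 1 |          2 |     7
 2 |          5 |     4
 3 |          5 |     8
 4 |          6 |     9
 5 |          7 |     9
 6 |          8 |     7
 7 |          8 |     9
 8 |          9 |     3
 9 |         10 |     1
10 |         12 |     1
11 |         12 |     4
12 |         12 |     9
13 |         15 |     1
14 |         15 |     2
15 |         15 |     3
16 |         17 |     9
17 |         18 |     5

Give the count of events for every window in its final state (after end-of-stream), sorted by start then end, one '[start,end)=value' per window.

i=0 t=1 v=6: → [1,3); WM=-2
i=1 t=2 v=7: → [1,4); WM=-1
i=2 t=5 v=4: → [5,7); WM=2
i=3 t=5 v=8: → [5,7); WM=2
i=4 t=6 v=9: → [5,8); WM=3
i=5 t=7 v=9: → [5,9); WM=4
i=6 t=8 v=7: → [5,10); WM=5
i=7 t=8 v=9: → [5,10); WM=5
i=8 t=9 v=3: → [5,11); WM=6
i=9 t=10 v=1: → [5,12); WM=7
i=10 t=12 v=1: → [12,14); WM=9
i=11 t=12 v=4: → [12,14); WM=9
i=12 t=12 v=9: → [12,14); WM=9
i=13 t=15 v=1: → [15,17); WM=12
i=14 t=15 v=2: → [15,17); WM=12
i=15 t=15 v=3: → [15,17); WM=12
i=16 t=17 v=9: → [17,19); WM=14
i=17 t=18 v=5: → [17,20); WM=15

[1,4)=2 [5,12)=8 [12,14)=3 [15,17)=3 [17,20)=2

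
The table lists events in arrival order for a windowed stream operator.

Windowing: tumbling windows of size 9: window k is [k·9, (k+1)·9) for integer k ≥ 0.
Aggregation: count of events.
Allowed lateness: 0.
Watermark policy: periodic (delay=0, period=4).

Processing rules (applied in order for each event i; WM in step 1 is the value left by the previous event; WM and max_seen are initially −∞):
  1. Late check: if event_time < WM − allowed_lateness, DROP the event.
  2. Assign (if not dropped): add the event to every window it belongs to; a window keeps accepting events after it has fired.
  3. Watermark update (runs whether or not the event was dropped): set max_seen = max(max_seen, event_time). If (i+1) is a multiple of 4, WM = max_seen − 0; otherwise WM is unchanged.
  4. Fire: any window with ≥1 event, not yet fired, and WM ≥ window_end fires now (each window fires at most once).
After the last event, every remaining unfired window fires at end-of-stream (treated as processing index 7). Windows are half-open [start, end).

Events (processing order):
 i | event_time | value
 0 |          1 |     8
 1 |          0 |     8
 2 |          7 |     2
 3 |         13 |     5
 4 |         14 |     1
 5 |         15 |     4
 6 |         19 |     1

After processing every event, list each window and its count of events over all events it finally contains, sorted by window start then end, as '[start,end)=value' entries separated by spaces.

[0,9)=3 [9,18)=3 [18,27)=1

i=0 t=1 v=8: → [0,9); WM=−∞
i=1 t=0 v=8: → [0,9); WM=−∞
i=2 t=7 v=2: → [0,9); WM=−∞
i=3 t=13 v=5: → [9,18); WM=13; [0,9) fires=3
i=4 t=14 v=1: → [9,18); WM=13
i=5 t=15 v=4: → [9,18); WM=13
i=6 t=19 v=1: → [18,27); WM=13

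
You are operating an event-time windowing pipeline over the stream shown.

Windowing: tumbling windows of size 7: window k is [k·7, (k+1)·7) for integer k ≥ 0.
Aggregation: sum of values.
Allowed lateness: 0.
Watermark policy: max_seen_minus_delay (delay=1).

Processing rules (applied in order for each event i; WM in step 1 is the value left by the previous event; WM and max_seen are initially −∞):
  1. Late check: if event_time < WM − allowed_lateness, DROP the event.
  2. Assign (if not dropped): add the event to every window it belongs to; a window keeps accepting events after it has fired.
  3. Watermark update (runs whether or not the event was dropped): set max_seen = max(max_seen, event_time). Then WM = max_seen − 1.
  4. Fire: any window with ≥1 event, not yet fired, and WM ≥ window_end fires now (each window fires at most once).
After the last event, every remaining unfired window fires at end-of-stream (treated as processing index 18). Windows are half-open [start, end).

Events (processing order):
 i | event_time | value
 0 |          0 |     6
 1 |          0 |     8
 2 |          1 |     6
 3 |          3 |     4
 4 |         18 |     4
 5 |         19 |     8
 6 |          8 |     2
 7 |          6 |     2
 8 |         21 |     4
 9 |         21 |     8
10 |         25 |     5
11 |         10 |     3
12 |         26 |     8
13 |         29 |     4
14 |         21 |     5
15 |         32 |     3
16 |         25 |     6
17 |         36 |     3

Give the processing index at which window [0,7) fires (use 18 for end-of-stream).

4

i=0 t=0 v=6: → [0,7); WM=-1
i=1 t=0 v=8: → [0,7); WM=-1
i=2 t=1 v=6: → [0,7); WM=0
i=3 t=3 v=4: → [0,7); WM=2
i=4 t=18 v=4: → [14,21); WM=17; [0,7) fires=24
i=5 t=19 v=8: → [14,21); WM=18
i=6 t=8 v=2: DROP (t<18-0); WM=18
i=7 t=6 v=2: DROP (t<18-0); WM=18
i=8 t=21 v=4: → [21,28); WM=20
i=9 t=21 v=8: → [21,28); WM=20
i=10 t=25 v=5: → [21,28); WM=24; [14,21) fires=12
i=11 t=10 v=3: DROP (t<24-0); WM=24
i=12 t=26 v=8: → [21,28); WM=25
i=13 t=29 v=4: → [28,35); WM=28; [21,28) fires=25
i=14 t=21 v=5: DROP (t<28-0); WM=28
i=15 t=32 v=3: → [28,35); WM=31
i=16 t=25 v=6: DROP (t<31-0); WM=31
i=17 t=36 v=3: → [35,42); WM=35; [28,35) fires=7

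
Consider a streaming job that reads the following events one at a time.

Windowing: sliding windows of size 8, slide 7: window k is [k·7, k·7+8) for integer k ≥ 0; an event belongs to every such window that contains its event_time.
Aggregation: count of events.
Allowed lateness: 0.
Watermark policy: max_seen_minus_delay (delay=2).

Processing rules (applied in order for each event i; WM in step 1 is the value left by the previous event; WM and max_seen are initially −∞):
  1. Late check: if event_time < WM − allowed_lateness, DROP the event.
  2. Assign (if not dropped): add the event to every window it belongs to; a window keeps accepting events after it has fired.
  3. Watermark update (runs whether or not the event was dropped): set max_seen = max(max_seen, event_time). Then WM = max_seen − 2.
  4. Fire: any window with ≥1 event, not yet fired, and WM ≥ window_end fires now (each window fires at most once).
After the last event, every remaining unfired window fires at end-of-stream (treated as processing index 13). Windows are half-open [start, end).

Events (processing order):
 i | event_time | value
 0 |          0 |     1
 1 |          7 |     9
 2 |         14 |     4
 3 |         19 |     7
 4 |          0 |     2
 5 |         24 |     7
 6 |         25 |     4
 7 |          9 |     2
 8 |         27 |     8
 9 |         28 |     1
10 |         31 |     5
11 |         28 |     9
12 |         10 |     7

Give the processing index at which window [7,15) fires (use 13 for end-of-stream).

3

i=0 t=0 v=1: → [0,8); WM=-2
i=1 t=7 v=9: → [7,15),[0,8); WM=5
i=2 t=14 v=4: → [14,22),[7,15); WM=12; [0,8) fires=2
i=3 t=19 v=7: → [14,22); WM=17; [7,15) fires=2
i=4 t=0 v=2: DROP (t<17-0); WM=17
i=5 t=24 v=7: → [21,29); WM=22; [14,22) fires=2
i=6 t=25 v=4: → [21,29); WM=23
i=7 t=9 v=2: DROP (t<23-0); WM=23
i=8 t=27 v=8: → [21,29); WM=25
i=9 t=28 v=1: → [28,36),[21,29); WM=26
i=10 t=31 v=5: → [28,36); WM=29; [21,29) fires=4
i=11 t=28 v=9: DROP (t<29-0); WM=29
i=12 t=10 v=7: DROP (t<29-0); WM=29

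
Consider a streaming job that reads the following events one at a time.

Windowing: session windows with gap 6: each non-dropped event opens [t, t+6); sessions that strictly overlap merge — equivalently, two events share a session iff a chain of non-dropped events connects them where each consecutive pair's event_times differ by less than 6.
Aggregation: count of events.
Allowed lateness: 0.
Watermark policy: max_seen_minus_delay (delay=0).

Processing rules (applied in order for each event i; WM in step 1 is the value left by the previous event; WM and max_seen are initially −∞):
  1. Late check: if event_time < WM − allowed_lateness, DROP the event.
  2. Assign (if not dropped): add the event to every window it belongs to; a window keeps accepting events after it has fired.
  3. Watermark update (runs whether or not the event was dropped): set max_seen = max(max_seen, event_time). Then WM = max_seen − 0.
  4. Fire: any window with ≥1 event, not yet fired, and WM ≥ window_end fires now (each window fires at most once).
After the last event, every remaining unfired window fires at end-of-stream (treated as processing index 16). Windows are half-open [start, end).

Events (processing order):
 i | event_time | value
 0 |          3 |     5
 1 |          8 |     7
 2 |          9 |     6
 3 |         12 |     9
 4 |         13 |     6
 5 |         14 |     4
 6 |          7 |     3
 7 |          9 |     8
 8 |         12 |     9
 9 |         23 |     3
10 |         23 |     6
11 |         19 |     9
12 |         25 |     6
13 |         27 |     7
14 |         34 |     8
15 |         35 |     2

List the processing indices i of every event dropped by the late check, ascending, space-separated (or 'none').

i=0 t=3 v=5: → [3,9); WM=3
i=1 t=8 v=7: → [3,14); WM=8
i=2 t=9 v=6: → [3,15); WM=9
i=3 t=12 v=9: → [3,18); WM=12
i=4 t=13 v=6: → [3,19); WM=13
i=5 t=14 v=4: → [3,20); WM=14
i=6 t=7 v=3: DROP (t<14-0); WM=14
i=7 t=9 v=8: DROP (t<14-0); WM=14
i=8 t=12 v=9: DROP (t<14-0); WM=14
i=9 t=23 v=3: → [23,29); WM=23
i=10 t=23 v=6: → [23,29); WM=23
i=11 t=19 v=9: DROP (t<23-0); WM=23
i=12 t=25 v=6: → [23,31); WM=25
i=13 t=27 v=7: → [23,33); WM=27
i=14 t=34 v=8: → [34,40); WM=34
i=15 t=35 v=2: → [34,41); WM=35

6 7 8 11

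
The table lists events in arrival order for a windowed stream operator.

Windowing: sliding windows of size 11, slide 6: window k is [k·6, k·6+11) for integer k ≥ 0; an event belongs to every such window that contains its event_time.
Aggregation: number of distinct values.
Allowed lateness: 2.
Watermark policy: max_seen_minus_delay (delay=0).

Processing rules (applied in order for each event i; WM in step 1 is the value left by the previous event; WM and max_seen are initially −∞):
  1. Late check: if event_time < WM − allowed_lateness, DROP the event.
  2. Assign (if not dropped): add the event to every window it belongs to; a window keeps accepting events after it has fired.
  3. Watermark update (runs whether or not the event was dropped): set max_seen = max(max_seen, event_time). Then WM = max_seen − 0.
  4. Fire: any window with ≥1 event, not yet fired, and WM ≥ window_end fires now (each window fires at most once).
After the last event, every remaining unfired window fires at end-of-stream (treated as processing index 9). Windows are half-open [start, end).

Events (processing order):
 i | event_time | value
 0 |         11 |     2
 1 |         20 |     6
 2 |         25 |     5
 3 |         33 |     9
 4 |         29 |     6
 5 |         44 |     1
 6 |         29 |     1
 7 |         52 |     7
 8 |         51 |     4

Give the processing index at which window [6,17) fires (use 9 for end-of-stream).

i=0 t=11 v=2: → [6,17); WM=11
i=1 t=20 v=6: → [18,29),[12,23); WM=20; [6,17) fires=1
i=2 t=25 v=5: → [24,35),[18,29); WM=25; [12,23) fires=1
i=3 t=33 v=9: → [30,41),[24,35); WM=33; [18,29) fires=2
i=4 t=29 v=6: DROP (t<33-2); WM=33
i=5 t=44 v=1: → [42,53),[36,47); WM=44; [24,35) fires=2 [30,41) fires=1
i=6 t=29 v=1: DROP (t<44-2); WM=44
i=7 t=52 v=7: → [48,59),[42,53); WM=52; [36,47) fires=1
i=8 t=51 v=4: → [48,59),[42,53); WM=52

1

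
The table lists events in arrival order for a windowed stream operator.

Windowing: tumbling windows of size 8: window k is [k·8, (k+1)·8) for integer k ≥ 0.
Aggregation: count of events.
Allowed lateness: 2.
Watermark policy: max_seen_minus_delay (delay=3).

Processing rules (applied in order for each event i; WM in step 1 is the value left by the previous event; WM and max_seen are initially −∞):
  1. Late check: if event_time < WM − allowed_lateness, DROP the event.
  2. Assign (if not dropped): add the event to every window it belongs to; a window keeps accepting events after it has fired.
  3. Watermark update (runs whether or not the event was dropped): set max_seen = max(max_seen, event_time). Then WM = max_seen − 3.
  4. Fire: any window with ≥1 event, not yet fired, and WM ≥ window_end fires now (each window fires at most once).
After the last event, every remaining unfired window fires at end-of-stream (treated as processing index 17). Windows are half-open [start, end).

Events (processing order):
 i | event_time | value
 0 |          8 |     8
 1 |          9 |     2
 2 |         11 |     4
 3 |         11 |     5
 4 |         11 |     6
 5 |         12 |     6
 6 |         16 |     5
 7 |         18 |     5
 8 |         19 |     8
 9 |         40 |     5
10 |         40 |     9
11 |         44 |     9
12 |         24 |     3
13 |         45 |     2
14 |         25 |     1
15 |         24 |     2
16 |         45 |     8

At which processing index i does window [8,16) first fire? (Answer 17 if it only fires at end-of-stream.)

8

i=0 t=8 v=8: → [8,16); WM=5
i=1 t=9 v=2: → [8,16); WM=6
i=2 t=11 v=4: → [8,16); WM=8
i=3 t=11 v=5: → [8,16); WM=8
i=4 t=11 v=6: → [8,16); WM=8
i=5 t=12 v=6: → [8,16); WM=9
i=6 t=16 v=5: → [16,24); WM=13
i=7 t=18 v=5: → [16,24); WM=15
i=8 t=19 v=8: → [16,24); WM=16; [8,16) fires=6
i=9 t=40 v=5: → [40,48); WM=37; [16,24) fires=3
i=10 t=40 v=9: → [40,48); WM=37
i=11 t=44 v=9: → [40,48); WM=41
i=12 t=24 v=3: DROP (t<41-2); WM=41
i=13 t=45 v=2: → [40,48); WM=42
i=14 t=25 v=1: DROP (t<42-2); WM=42
i=15 t=24 v=2: DROP (t<42-2); WM=42
i=16 t=45 v=8: → [40,48); WM=42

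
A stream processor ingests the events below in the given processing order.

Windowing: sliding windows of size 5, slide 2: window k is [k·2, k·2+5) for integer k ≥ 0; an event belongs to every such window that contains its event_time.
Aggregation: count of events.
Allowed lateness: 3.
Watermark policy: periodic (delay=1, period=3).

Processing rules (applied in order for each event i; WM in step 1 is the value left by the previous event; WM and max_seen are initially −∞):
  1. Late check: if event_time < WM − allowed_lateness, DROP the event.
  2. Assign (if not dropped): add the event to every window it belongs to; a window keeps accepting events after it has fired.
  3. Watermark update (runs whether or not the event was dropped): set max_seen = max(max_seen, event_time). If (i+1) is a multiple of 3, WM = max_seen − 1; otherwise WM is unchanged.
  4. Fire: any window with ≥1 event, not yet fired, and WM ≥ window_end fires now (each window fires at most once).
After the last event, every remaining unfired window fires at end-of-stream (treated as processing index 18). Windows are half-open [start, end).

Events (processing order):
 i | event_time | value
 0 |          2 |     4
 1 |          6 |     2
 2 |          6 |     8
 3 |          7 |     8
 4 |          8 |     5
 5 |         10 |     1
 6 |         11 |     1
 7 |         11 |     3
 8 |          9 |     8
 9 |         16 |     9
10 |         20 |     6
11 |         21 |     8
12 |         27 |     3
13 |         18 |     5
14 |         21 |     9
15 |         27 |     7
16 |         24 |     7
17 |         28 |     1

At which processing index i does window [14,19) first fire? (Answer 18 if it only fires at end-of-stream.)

11

i=0 t=2 v=4: → [2,7),[0,5); WM=−∞
i=1 t=6 v=2: → [6,11),[4,9),[2,7); WM=−∞
i=2 t=6 v=8: → [6,11),[4,9),[2,7); WM=5; [0,5) fires=1
i=3 t=7 v=8: → [6,11),[4,9); WM=5
i=4 t=8 v=5: → [8,13),[6,11),[4,9); WM=5
i=5 t=10 v=1: → [10,15),[8,13),[6,11); WM=9; [2,7) fires=3 [4,9) fires=4
i=6 t=11 v=1: → [10,15),[8,13); WM=9
i=7 t=11 v=3: → [10,15),[8,13); WM=9
i=8 t=9 v=8: → [8,13),[6,11); WM=10
i=9 t=16 v=9: → [16,21),[14,19),[12,17); WM=10
i=10 t=20 v=6: → [20,25),[18,23),[16,21); WM=10
i=11 t=21 v=8: → [20,25),[18,23); WM=20; [6,11) fires=6 [8,13) fires=5 [10,15) fires=3 [12,17) fires=1 [14,19) fires=1
i=12 t=27 v=3: → [26,31),[24,29); WM=20
i=13 t=18 v=5: → [18,23),[16,21),[14,19); WM=20
i=14 t=21 v=9: → [20,25),[18,23); WM=26; [16,21) fires=3 [18,23) fires=4 [20,25) fires=3
i=15 t=27 v=7: → [26,31),[24,29); WM=26
i=16 t=24 v=7: → [24,29),[22,27),[20,25); WM=26
i=17 t=28 v=1: → [28,33),[26,31),[24,29); WM=27; [22,27) fires=1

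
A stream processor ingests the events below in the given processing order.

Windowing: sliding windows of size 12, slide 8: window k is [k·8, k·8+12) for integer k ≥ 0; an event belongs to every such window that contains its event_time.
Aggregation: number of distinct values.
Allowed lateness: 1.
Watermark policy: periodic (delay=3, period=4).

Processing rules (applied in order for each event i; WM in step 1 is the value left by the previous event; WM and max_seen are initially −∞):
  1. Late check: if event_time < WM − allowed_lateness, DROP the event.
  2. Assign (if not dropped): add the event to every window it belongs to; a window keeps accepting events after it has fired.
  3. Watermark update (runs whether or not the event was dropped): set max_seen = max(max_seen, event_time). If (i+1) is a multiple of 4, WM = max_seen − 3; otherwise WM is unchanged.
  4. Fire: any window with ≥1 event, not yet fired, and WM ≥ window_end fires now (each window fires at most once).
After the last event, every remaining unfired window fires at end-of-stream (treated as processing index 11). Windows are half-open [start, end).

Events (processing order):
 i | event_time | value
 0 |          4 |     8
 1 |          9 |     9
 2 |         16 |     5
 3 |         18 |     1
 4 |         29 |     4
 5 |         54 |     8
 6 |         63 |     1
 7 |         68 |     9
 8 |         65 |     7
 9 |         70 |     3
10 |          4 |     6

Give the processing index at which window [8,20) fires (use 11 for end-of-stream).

i=0 t=4 v=8: → [0,12); WM=−∞
i=1 t=9 v=9: → [8,20),[0,12); WM=−∞
i=2 t=16 v=5: → [16,28),[8,20); WM=−∞
i=3 t=18 v=1: → [16,28),[8,20); WM=15; [0,12) fires=2
i=4 t=29 v=4: → [24,36); WM=15
i=5 t=54 v=8: → [48,60); WM=15
i=6 t=63 v=1: → [56,68); WM=15
i=7 t=68 v=9: → [64,76); WM=65; [8,20) fires=3 [16,28) fires=2 [24,36) fires=1 [48,60) fires=1
i=8 t=65 v=7: → [64,76),[56,68); WM=65
i=9 t=70 v=3: → [64,76); WM=65
i=10 t=4 v=6: DROP (t<65-1); WM=65

7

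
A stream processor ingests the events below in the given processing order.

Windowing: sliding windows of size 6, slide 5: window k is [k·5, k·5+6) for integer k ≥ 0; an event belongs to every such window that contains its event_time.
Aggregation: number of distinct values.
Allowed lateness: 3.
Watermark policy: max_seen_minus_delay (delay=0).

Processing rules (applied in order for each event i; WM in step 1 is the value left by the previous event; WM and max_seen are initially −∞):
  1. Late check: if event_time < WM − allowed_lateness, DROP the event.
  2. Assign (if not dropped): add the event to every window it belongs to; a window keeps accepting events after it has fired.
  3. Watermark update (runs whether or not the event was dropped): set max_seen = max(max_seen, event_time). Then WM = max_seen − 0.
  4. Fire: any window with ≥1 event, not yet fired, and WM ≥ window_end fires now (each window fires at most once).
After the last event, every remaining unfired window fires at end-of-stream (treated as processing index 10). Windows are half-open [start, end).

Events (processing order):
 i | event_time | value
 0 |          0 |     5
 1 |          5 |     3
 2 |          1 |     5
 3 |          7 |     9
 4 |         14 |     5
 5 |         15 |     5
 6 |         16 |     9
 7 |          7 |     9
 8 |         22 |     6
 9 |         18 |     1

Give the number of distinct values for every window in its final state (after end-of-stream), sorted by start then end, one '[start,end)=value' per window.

[0,6)=2 [5,11)=2 [10,16)=1 [15,21)=2 [20,26)=1

i=0 t=0 v=5: → [0,6); WM=0
i=1 t=5 v=3: → [5,11),[0,6); WM=5
i=2 t=1 v=5: DROP (t<5-3); WM=5
i=3 t=7 v=9: → [5,11); WM=7; [0,6) fires=2
i=4 t=14 v=5: → [10,16); WM=14; [5,11) fires=2
i=5 t=15 v=5: → [15,21),[10,16); WM=15
i=6 t=16 v=9: → [15,21); WM=16; [10,16) fires=1
i=7 t=7 v=9: DROP (t<16-3); WM=16
i=8 t=22 v=6: → [20,26); WM=22; [15,21) fires=2
i=9 t=18 v=1: DROP (t<22-3); WM=22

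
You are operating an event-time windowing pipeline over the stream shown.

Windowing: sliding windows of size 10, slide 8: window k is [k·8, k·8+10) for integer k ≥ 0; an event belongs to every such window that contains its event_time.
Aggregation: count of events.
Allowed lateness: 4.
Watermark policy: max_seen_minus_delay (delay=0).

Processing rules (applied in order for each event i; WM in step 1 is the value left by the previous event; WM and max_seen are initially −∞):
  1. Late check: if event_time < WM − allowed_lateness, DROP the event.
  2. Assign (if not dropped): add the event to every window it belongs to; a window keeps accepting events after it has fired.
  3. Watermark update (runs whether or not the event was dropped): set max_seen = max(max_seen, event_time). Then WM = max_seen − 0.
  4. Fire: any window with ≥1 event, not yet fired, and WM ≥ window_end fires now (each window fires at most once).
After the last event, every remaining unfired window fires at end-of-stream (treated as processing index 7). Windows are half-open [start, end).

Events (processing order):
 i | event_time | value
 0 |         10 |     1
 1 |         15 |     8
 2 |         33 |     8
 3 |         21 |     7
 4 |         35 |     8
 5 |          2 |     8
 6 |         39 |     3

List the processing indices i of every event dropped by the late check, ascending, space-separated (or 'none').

i=0 t=10 v=1: → [8,18); WM=10
i=1 t=15 v=8: → [8,18); WM=15
i=2 t=33 v=8: → [32,42),[24,34); WM=33; [8,18) fires=2
i=3 t=21 v=7: DROP (t<33-4); WM=33
i=4 t=35 v=8: → [32,42); WM=35; [24,34) fires=1
i=5 t=2 v=8: DROP (t<35-4); WM=35
i=6 t=39 v=3: → [32,42); WM=39

3 5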